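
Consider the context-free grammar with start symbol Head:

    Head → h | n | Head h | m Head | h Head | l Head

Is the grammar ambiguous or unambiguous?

Ambiguous

Witness: h h

Derivation 1: Head ⇒ Head h ⇒ h h
Derivation 2: Head ⇒ h Head ⇒ h h

Two distinct leftmost derivations for the same string.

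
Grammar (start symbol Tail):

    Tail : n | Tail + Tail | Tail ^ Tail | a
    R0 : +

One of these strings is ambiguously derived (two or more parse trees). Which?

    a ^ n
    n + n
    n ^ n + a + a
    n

n ^ n + a + a

a ^ n: 1 tree
n + n: 1 tree
n ^ n + a + a: 5 trees
n: 1 tree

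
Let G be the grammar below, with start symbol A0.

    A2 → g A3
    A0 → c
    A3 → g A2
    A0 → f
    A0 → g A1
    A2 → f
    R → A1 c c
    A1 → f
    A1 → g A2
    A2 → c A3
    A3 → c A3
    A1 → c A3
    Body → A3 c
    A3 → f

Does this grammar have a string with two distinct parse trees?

Only A0, A1, A2, A3 are reachable from A0; ignoring the rest: Restricted to the reachable nonterminals, every rule has the form A → t or A → t B, and no two rules for the same A share a first terminal. The grammar encodes a DFA — one run per string.

Unambiguous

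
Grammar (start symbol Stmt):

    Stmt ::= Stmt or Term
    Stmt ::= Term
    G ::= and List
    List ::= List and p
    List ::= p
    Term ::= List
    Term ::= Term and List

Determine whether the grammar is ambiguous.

Ambiguous

Witness: p and p

Derivation 1: Stmt ⇒ Term ⇒ List ⇒ List and p ⇒ p and p
Derivation 2: Stmt ⇒ Term ⇒ Term and List ⇒ List and List ⇒ p and List ⇒ p and p

Two distinct leftmost derivations for the same string.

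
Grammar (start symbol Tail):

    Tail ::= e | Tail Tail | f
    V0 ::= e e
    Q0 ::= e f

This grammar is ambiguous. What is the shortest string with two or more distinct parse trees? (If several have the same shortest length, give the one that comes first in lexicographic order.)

length 1: no string has ≥2 trees
length 2: no string has ≥2 trees
length 3: e e e has 2 parse trees

Two derivations of e e e:
  Tail ⇒ Tail Tail ⇒ e Tail ⇒ e Tail Tail ⇒ e e Tail ⇒ e e e
  Tail ⇒ Tail Tail ⇒ Tail Tail Tail ⇒ e Tail Tail ⇒ e e Tail ⇒ e e e

e e e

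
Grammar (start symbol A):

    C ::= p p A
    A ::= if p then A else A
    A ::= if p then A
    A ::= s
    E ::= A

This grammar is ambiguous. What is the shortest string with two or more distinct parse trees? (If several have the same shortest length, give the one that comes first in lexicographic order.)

length 1: no string has ≥2 trees
length 4: no string has ≥2 trees
length 6: no string has ≥2 trees
length 7: no string has ≥2 trees
length 9: if p then if p then s else s has 2 parse trees

Two derivations of if p then if p then s else s:
  A ⇒ if p then A else A ⇒ if p then if p then A else A ⇒ if p then if p then s else A ⇒ if p then if p then s else s
  A ⇒ if p then A ⇒ if p then if p then A else A ⇒ if p then if p then s else A ⇒ if p then if p then s else s

if p then if p then s else s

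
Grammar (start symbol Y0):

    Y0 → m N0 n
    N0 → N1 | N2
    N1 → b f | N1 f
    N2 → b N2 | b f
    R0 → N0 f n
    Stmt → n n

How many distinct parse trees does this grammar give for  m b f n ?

2

Parse trees for m b f n:
  [Y0 m [N0 [N1 b f]] n]
  [Y0 m [N0 [N2 b f]] n]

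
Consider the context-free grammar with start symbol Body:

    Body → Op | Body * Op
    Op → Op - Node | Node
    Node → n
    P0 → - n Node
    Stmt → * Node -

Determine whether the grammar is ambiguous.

Unambiguous

Only Body, Op, Node are reachable from Body; ignoring the rest: This is a standard precedence ladder (Body over Op over Node), with each level left-recursive on its own operator ('*' at Body, '-' at Op). That structure is LR(1), hence unambiguous.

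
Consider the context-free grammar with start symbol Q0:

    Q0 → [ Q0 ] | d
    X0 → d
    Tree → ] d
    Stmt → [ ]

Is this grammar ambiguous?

Unambiguous

(X0, Tree, Stmt are unreachable from Q0, so their rules don't affect L(Q0).) Each string is a nest of matched brackets around a single atom. An opening bracket forces the recursive rule; an atom forces the base rule.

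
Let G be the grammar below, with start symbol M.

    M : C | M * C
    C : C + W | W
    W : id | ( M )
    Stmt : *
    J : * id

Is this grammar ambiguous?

(Stmt, J are unreachable from M, so their rules don't affect L(M).) This is a standard precedence ladder (M over C over W), with each level left-recursive on its own operator ('*' at M, '+' at C). That structure is LR(1), hence unambiguous.

Unambiguous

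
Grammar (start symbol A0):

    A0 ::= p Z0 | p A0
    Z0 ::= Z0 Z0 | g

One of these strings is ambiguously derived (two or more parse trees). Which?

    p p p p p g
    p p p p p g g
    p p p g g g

p p p g g g

p p p p p g: 1 tree
p p p p p g g: 1 tree
p p p g g g: 2 trees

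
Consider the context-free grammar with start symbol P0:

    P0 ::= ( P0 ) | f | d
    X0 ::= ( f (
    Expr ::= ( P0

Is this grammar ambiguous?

(X0, Expr are unreachable from P0, so their rules don't affect L(P0).) Each string is a nest of matched brackets around a single atom. An opening bracket forces the recursive rule; an atom forces the base rule.

Unambiguous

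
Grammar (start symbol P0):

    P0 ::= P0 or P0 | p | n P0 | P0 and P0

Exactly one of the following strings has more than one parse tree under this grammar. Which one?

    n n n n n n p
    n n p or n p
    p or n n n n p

n n n n n n p: 1 tree
n n p or n p: 3 trees
p or n n n n p: 1 tree

n n p or n p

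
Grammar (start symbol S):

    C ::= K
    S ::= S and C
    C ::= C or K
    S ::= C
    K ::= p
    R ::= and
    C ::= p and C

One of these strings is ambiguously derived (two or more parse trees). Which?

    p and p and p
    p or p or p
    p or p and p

p and p and p

p and p and p: 4 trees
p or p or p: 1 tree
p or p and p: 1 tree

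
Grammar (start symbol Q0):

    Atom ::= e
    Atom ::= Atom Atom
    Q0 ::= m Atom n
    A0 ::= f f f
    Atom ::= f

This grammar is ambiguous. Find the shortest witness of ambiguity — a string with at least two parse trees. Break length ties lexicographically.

length 3: no string has ≥2 trees
length 4: no string has ≥2 trees
length 5: m e e e n has 2 parse trees

Two derivations of m e e e n:
  Q0 ⇒ m Atom n ⇒ m Atom Atom n ⇒ m e Atom n ⇒ m e Atom Atom n ⇒ m e e Atom n ⇒ m e e e n
  Q0 ⇒ m Atom n ⇒ m Atom Atom n ⇒ m Atom Atom Atom n ⇒ m e Atom Atom n ⇒ m e e Atom n ⇒ m e e e n

m e e e n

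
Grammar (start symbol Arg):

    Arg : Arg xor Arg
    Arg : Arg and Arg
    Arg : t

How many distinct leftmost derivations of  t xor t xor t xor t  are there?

Parse trees for t xor t xor t xor t:
  [Arg [Arg t] xor [Arg [Arg t] xor [Arg [Arg t] xor [Arg t]]]]
  [Arg [Arg t] xor [Arg [Arg [Arg t] xor [Arg t]] xor [Arg t]]]
  [Arg [Arg [Arg t] xor [Arg t]] xor [Arg [Arg t] xor [Arg t]]]
  [Arg [Arg [Arg t] xor [Arg [Arg t] xor [Arg t]]] xor [Arg t]]
  [Arg [Arg [Arg [Arg t] xor [Arg t]] xor [Arg t]] xor [Arg t]]

5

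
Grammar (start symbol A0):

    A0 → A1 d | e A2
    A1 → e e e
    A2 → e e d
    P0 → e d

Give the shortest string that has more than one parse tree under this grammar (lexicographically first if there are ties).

length 4: e e e d has 2 parse trees

Two derivations of e e e d:
  A0 ⇒ A1 d ⇒ e e e d
  A0 ⇒ e A2 ⇒ e e e d

e e e d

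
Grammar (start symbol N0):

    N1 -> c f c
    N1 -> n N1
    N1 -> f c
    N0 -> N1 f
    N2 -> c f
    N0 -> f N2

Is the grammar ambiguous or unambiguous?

Witness: f c f

Derivation 1: N0 ⇒ N1 f ⇒ f c f
Derivation 2: N0 ⇒ f N2 ⇒ f c f

Two distinct leftmost derivations for the same string.

Ambiguous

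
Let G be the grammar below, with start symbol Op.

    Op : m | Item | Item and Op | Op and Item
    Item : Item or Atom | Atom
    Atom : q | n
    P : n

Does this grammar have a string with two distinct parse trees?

Witness: n and n

Derivation 1: Op ⇒ Item and Op ⇒ Atom and Op ⇒ n and Op ⇒ n and Item ⇒ n and Atom ⇒ n and n
Derivation 2: Op ⇒ Op and Item ⇒ Item and Item ⇒ Atom and Item ⇒ n and Item ⇒ n and Atom ⇒ n and n

Two distinct leftmost derivations for the same string.

Ambiguous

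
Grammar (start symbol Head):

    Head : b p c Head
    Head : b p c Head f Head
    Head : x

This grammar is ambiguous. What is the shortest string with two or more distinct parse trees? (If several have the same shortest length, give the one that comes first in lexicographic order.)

b p c b p c x f x

length 1: no string has ≥2 trees
length 4: no string has ≥2 trees
length 6: no string has ≥2 trees
length 7: no string has ≥2 trees
length 9: b p c b p c x f x has 2 parse trees

Two derivations of b p c b p c x f x:
  Head ⇒ b p c Head ⇒ b p c b p c Head f Head ⇒ b p c b p c x f Head ⇒ b p c b p c x f x
  Head ⇒ b p c Head f Head ⇒ b p c b p c Head f Head ⇒ b p c b p c x f Head ⇒ b p c b p c x f x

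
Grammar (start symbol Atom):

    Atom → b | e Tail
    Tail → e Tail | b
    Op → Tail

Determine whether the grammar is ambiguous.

Unambiguous

(Op is unreachable from Atom, so its rules don't affect L(Atom).) Restricted to the reachable nonterminals, every rule has the form A → t or A → t B, and no two rules for the same A share a first terminal. The grammar encodes a DFA — one run per string.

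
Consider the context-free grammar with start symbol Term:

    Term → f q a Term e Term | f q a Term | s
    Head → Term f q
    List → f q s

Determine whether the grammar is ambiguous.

Ambiguous

Witness: f q a f q a s e s

Derivation 1: Term ⇒ f q a Term e Term ⇒ f q a f q a Term e Term ⇒ f q a f q a s e Term ⇒ f q a f q a s e s
Derivation 2: Term ⇒ f q a Term ⇒ f q a f q a Term e Term ⇒ f q a f q a s e Term ⇒ f q a f q a s e s

Two distinct leftmost derivations for the same string.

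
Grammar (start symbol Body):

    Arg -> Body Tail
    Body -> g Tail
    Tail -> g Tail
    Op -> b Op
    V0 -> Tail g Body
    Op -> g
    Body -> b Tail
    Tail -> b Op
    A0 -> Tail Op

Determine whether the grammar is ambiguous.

Unambiguous

Only Body, Tail, Op are reachable from Body; ignoring the rest: The reachable rules are right-linear with at most one rule per (nonterminal, next-terminal) pair. Each input token forces the next rule, so parsing is deterministic.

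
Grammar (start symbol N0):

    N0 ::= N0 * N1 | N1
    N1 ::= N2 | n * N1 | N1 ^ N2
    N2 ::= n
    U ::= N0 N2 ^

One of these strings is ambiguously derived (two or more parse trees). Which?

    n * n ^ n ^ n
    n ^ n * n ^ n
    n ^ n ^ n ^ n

n * n ^ n ^ n: 4 trees
n ^ n * n ^ n: 1 tree
n ^ n ^ n ^ n: 1 tree

n * n ^ n ^ n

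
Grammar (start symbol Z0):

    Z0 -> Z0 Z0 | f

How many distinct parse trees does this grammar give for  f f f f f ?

14

Parse trees for f f f f f (showing first 6 of 14):
  [Z0 [Z0 f] [Z0 [Z0 f] [Z0 [Z0 f] [Z0 [Z0 f] [Z0 f]]]]]
  [Z0 [Z0 f] [Z0 [Z0 f] [Z0 [Z0 [Z0 f] [Z0 f]] [Z0 f]]]]
  [Z0 [Z0 f] [Z0 [Z0 [Z0 f] [Z0 f]] [Z0 [Z0 f] [Z0 f]]]]
  [Z0 [Z0 f] [Z0 [Z0 [Z0 f] [Z0 [Z0 f] [Z0 f]]] [Z0 f]]]
  [Z0 [Z0 f] [Z0 [Z0 [Z0 [Z0 f] [Z0 f]] [Z0 f]] [Z0 f]]]
  [Z0 [Z0 [Z0 f] [Z0 f]] [Z0 [Z0 f] [Z0 [Z0 f] [Z0 f]]]]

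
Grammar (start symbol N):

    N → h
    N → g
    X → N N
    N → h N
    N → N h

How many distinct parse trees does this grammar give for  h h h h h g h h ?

Parse trees for h h h h h g h h (showing first 6 of 21):
  [N h [N h [N h [N h [N h [N [N [N g] h] h]]]]]]
  [N h [N h [N h [N h [N [N h [N [N g] h]] h]]]]]
  [N h [N h [N h [N h [N [N [N h [N g]] h] h]]]]]
  [N h [N h [N h [N [N h [N h [N [N g] h]]] h]]]]
  [N h [N h [N h [N [N h [N [N h [N g]] h]] h]]]]
  [N h [N h [N h [N [N [N h [N h [N g]]] h] h]]]]

21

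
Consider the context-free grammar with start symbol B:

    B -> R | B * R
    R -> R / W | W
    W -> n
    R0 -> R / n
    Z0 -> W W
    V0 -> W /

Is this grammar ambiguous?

Unambiguous

Only B, R, W are reachable from B; ignoring the rest: The grammar is stratified — B handles '*' (left-recursive), R handles '/', W atoms. Each operator has a fixed associativity and precedence level, so every string has one parse.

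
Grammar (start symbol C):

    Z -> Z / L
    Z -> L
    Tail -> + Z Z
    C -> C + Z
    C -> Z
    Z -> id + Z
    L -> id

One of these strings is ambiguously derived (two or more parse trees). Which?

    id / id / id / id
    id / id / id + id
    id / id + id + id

id / id + id + id

id / id / id / id: 1 tree
id / id / id + id: 1 tree
id / id + id + id: 2 trees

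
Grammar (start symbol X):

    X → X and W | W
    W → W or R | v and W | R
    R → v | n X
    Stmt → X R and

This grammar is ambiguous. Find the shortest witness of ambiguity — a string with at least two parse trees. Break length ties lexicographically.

v and v

length 1: no string has ≥2 trees
length 2: no string has ≥2 trees
length 3: v and v has 2 parse trees

Two derivations of v and v:
  X ⇒ X and W ⇒ W and W ⇒ R and W ⇒ v and W ⇒ v and R ⇒ v and v
  X ⇒ W ⇒ v and W ⇒ v and R ⇒ v and v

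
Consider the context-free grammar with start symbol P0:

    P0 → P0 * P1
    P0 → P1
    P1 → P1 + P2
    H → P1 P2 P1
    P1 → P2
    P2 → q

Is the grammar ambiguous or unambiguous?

Unambiguous

Only P0, P1, P2 are reachable from P0; ignoring the rest: P0 → P0 * P1 | P1  ;  P1 → P1 + P2 | P2  — a left-associative chain with P2 at the bottom. Each string factors uniquely by precedence.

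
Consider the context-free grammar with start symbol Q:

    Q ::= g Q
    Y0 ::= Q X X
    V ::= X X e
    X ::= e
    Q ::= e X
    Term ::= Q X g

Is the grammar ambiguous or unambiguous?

Unambiguous

(V, Y0, Term are unreachable from Q, so their rules don't affect L(Q).) Restricted to the reachable nonterminals, every rule has the form A → t or A → t B, and no two rules for the same A share a first terminal. The grammar encodes a DFA — one run per string.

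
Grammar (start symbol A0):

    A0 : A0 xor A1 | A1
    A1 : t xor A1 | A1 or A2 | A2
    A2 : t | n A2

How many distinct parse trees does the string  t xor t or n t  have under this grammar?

3

Parse trees for t xor t or n t:
  [A0 [A0 [A1 [A2 t]]] xor [A1 [A1 [A2 t]] or [A2 n [A2 t]]]]
  [A0 [A1 t xor [A1 [A1 [A2 t]] or [A2 n [A2 t]]]]]
  [A0 [A1 [A1 t xor [A1 [A2 t]]] or [A2 n [A2 t]]]]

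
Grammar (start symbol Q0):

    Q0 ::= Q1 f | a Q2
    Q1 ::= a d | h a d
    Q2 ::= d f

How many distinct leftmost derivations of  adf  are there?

Parse trees for adf:
  [Q0 [Q1 a d] f]
  [Q0 a [Q2 d f]]

2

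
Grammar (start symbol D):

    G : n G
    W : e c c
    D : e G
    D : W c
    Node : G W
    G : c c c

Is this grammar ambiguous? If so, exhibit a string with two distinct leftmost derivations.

Ambiguous

Witness: e c c c

Derivation 1: D ⇒ e G ⇒ e c c c
Derivation 2: D ⇒ W c ⇒ e c c c

Two distinct leftmost derivations for the same string.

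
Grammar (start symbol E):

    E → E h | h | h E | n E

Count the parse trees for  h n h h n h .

Parse trees for h n h h n h:
  [E h [E n [E h [E h [E n [E h]]]]]]

1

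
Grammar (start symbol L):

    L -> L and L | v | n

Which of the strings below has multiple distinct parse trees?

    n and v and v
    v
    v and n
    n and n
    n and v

n and v and v: 2 trees
v: 1 tree
v and n: 1 tree
n and n: 1 tree
n and v: 1 tree

n and v and v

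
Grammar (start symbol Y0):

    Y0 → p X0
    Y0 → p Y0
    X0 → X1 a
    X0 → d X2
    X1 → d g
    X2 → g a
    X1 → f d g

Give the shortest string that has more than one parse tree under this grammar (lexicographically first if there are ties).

p d g a

length 4: p d g a has 2 parse trees

Two derivations of p d g a:
  Y0 ⇒ p X0 ⇒ p X1 a ⇒ p d g a
  Y0 ⇒ p X0 ⇒ p d X2 ⇒ p d g a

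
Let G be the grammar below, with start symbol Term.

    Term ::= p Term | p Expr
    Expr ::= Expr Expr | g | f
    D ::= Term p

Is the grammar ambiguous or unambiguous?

Witness: p f f f

Derivation 1: Term ⇒ p Expr ⇒ p Expr Expr ⇒ p Expr Expr Expr ⇒ p f Expr Expr ⇒ p f f Expr ⇒ p f f f
Derivation 2: Term ⇒ p Expr ⇒ p Expr Expr ⇒ p f Expr ⇒ p f Expr Expr ⇒ p f f Expr ⇒ p f f f

Two distinct leftmost derivations for the same string.

Ambiguous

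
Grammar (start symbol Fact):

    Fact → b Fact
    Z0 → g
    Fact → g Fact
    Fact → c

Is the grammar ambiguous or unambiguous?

Unambiguous

(Z0 is unreachable from Fact, so its rules don't affect L(Fact).) The reachable rules are right-linear with at most one rule per (nonterminal, next-terminal) pair. Each input token forces the next rule, so parsing is deterministic.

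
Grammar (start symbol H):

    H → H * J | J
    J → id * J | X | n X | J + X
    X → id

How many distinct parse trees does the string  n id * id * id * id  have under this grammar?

Parse trees for n id * id * id * id:
  [H [H [J n [X id]]] * [J id * [J id * [J [X id]]]]]
  [H [H [H [J n [X id]]] * [J [X id]]] * [J id * [J [X id]]]]
  [H [H [H [J n [X id]]] * [J id * [J [X id]]]] * [J [X id]]]
  [H [H [H [H [J n [X id]]] * [J [X id]]] * [J [X id]]] * [J [X id]]]

4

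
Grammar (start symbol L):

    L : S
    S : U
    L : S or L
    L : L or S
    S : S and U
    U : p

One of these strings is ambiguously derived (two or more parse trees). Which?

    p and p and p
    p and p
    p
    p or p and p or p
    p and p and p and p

p or p and p or p

p and p and p: 1 tree
p and p: 1 tree
p: 1 tree
p or p and p or p: 4 trees
p and p and p and p: 1 tree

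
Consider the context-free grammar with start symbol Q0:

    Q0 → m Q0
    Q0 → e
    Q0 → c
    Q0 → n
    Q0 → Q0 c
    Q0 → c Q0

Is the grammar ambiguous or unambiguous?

Ambiguous

Witness: c c

Derivation 1: Q0 ⇒ Q0 c ⇒ c c
Derivation 2: Q0 ⇒ c Q0 ⇒ c c

Two distinct leftmost derivations for the same string.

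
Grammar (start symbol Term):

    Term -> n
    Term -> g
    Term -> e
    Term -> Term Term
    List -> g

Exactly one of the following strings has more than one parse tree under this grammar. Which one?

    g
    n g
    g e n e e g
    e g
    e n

g e n e e g

g: 1 tree
n g: 1 tree
g e n e e g: 42 trees
e g: 1 tree
e n: 1 tree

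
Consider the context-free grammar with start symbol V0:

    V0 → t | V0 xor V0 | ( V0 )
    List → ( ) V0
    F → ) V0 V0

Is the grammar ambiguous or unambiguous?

Witness: t xor t xor t

Derivation 1: V0 ⇒ V0 xor V0 ⇒ t xor V0 ⇒ t xor V0 xor V0 ⇒ t xor t xor V0 ⇒ t xor t xor t
Derivation 2: V0 ⇒ V0 xor V0 ⇒ V0 xor V0 xor V0 ⇒ t xor V0 xor V0 ⇒ t xor t xor V0 ⇒ t xor t xor t

Two distinct leftmost derivations for the same string.

Ambiguous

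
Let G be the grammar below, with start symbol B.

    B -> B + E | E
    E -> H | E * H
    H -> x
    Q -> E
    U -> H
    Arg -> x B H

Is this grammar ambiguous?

(Q, U, Arg are unreachable from B, so their rules don't affect L(B).) B → B + E | E  ;  E → E * H | H  — a left-associative chain with H at the bottom. Each string factors uniquely by precedence.

Unambiguous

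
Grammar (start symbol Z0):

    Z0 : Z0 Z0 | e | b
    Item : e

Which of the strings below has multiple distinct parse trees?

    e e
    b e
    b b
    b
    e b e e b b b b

e b e e b b b b

e e: 1 tree
b e: 1 tree
b b: 1 tree
b: 1 tree
e b e e b b b b: 429 trees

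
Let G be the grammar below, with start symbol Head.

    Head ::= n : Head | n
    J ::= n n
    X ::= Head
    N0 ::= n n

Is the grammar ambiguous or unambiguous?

Only Head is reachable from Head; ignoring the rest: Right-recursive list with a separator: after each atom, whether the separator follows determines the rule. One parse per string.

Unambiguous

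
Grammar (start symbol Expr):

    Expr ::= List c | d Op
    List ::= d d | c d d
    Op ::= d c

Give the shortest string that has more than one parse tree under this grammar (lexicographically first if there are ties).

d d c

length 3: d d c has 2 parse trees

Two derivations of d d c:
  Expr ⇒ List c ⇒ d d c
  Expr ⇒ d Op ⇒ d d c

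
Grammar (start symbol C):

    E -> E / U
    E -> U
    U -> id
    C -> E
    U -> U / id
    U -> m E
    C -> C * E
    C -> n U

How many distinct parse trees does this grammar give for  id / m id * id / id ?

2

Parse trees for id / m id * id / id:
  [C [C [E [E [U id]] / [U m [E [U id]]]]] * [E [E [U id]] / [U id]]]
  [C [C [E [E [U id]] / [U m [E [U id]]]]] * [E [U [U id] / id]]]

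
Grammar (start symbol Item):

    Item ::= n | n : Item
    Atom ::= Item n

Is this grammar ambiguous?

Unambiguous

(Atom is unreachable from Item, so its rules don't affect L(Item).) Right-recursive list with a separator: after each atom, whether the separator follows determines the rule. One parse per string.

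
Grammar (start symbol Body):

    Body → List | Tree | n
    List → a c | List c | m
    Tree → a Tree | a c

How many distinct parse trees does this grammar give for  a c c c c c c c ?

1

Parse trees for a c c c c c c c:
  [Body [List [List [List [List [List [List [List a c] c] c] c] c] c] c]]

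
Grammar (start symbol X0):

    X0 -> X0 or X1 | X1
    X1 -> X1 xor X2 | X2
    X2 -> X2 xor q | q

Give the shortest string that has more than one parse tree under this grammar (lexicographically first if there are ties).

length 1: no string has ≥2 trees
length 3: q xor q has 2 parse trees

Two derivations of q xor q:
  X0 ⇒ X1 ⇒ X1 xor X2 ⇒ X2 xor X2 ⇒ q xor X2 ⇒ q xor q
  X0 ⇒ X1 ⇒ X2 ⇒ X2 xor q ⇒ q xor q

q xor q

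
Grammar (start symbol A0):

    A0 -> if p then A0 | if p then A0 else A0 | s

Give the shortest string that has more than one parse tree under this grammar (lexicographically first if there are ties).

if p then if p then s else s

length 1: no string has ≥2 trees
length 4: no string has ≥2 trees
length 6: no string has ≥2 trees
length 7: no string has ≥2 trees
length 9: if p then if p then s else s has 2 parse trees

Two derivations of if p then if p then s else s:
  A0 ⇒ if p then A0 ⇒ if p then if p then A0 else A0 ⇒ if p then if p then s else A0 ⇒ if p then if p then s else s
  A0 ⇒ if p then A0 else A0 ⇒ if p then if p then A0 else A0 ⇒ if p then if p then s else A0 ⇒ if p then if p then s else s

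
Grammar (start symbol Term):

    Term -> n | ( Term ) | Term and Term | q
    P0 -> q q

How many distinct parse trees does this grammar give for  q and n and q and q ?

5

Parse trees for q and n and q and q:
  [Term [Term q] and [Term [Term n] and [Term [Term q] and [Term q]]]]
  [Term [Term q] and [Term [Term [Term n] and [Term q]] and [Term q]]]
  [Term [Term [Term q] and [Term n]] and [Term [Term q] and [Term q]]]
  [Term [Term [Term q] and [Term [Term n] and [Term q]]] and [Term q]]
  [Term [Term [Term [Term q] and [Term n]] and [Term q]] and [Term q]]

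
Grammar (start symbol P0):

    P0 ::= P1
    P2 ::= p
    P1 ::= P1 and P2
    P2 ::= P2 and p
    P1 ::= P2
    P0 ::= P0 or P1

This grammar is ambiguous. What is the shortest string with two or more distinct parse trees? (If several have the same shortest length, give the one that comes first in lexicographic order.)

length 1: no string has ≥2 trees
length 3: p and p has 2 parse trees

Two derivations of p and p:
  P0 ⇒ P1 ⇒ P1 and P2 ⇒ P2 and P2 ⇒ p and P2 ⇒ p and p
  P0 ⇒ P1 ⇒ P2 ⇒ P2 and p ⇒ p and p

p and p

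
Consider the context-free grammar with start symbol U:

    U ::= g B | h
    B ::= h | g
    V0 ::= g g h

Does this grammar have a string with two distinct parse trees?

Unambiguous

Only U, B are reachable from U; ignoring the rest: Each reachable nonterminal has at most one production per leading terminal, and all productions are right-linear; the derivation is determined token-by-token.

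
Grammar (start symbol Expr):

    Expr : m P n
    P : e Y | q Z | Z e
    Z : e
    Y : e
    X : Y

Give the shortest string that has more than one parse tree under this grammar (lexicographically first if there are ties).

length 4: m e e n has 2 parse trees

Two derivations of m e e n:
  Expr ⇒ m P n ⇒ m e Y n ⇒ m e e n
  Expr ⇒ m P n ⇒ m Z e n ⇒ m e e n

m e e n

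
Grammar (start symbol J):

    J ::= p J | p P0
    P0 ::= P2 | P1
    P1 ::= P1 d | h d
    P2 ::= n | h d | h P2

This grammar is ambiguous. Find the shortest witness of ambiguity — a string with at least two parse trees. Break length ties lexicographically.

p h d

length 2: no string has ≥2 trees
length 3: p h d has 2 parse trees

Two derivations of p h d:
  J ⇒ p P0 ⇒ p P2 ⇒ p h d
  J ⇒ p P0 ⇒ p P1 ⇒ p h d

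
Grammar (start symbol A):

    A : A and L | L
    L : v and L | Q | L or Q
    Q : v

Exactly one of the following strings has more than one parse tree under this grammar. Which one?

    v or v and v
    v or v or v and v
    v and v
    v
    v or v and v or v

v or v and v: 1 tree
v or v or v and v: 1 tree
v and v: 2 trees
v: 1 tree
v or v and v or v: 1 tree

v and v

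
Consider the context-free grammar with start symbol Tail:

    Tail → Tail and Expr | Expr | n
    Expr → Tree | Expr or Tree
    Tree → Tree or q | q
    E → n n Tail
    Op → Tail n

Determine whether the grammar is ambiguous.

Witness: q or q

Derivation 1: Tail ⇒ Expr ⇒ Tree ⇒ Tree or q ⇒ q or q
Derivation 2: Tail ⇒ Expr ⇒ Expr or Tree ⇒ Tree or Tree ⇒ q or Tree ⇒ q or q

Two distinct leftmost derivations for the same string.

Ambiguous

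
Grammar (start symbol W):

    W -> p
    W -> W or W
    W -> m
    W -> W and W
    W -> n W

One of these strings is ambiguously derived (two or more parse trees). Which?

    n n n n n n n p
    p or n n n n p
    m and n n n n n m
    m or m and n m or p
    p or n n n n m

m or m and n m or p

n n n n n n n p: 1 tree
p or n n n n p: 1 tree
m and n n n n n m: 1 tree
m or m and n m or p: 7 trees
p or n n n n m: 1 tree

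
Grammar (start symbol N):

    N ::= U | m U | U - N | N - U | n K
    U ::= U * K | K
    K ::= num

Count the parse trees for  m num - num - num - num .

Parse trees for m num - num - num - num:
  [N [N [N [N m [U [K num]]] - [U [K num]]] - [U [K num]]] - [U [K num]]]

1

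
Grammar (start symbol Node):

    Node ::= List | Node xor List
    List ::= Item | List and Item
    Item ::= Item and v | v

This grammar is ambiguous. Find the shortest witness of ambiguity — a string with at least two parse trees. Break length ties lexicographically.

v and v

length 1: no string has ≥2 trees
length 3: v and v has 2 parse trees

Two derivations of v and v:
  Node ⇒ List ⇒ Item ⇒ Item and v ⇒ v and v
  Node ⇒ List ⇒ List and Item ⇒ Item and Item ⇒ v and Item ⇒ v and v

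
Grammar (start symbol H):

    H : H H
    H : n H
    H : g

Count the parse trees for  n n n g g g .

Parse trees for n n n g g g (showing first 6 of 14):
  [H [H n [H n [H n [H g]]]] [H [H g] [H g]]]
  [H [H [H n [H n [H n [H g]]]] [H g]] [H g]]
  [H [H n [H [H n [H n [H g]]] [H g]]] [H g]]
  [H [H n [H n [H [H n [H g]] [H g]]]] [H g]]
  [H [H n [H n [H n [H [H g] [H g]]]]] [H g]]
  [H n [H [H n [H n [H g]]] [H [H g] [H g]]]]

14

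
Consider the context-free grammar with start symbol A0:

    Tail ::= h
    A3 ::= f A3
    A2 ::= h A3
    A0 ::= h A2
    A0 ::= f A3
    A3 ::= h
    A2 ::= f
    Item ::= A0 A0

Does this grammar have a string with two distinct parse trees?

Unambiguous

(Item, Tail are unreachable from A0, so their rules don't affect L(A0).) Each reachable nonterminal has at most one production per leading terminal, and all productions are right-linear; the derivation is determined token-by-token.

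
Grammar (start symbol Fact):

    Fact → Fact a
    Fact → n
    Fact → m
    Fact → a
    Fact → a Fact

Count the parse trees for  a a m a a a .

Parse trees for a a m a a a (showing first 6 of 10):
  [Fact [Fact [Fact [Fact a [Fact a [Fact m]]] a] a] a]
  [Fact [Fact [Fact a [Fact [Fact a [Fact m]] a]] a] a]
  [Fact [Fact [Fact a [Fact a [Fact [Fact m] a]]] a] a]
  [Fact [Fact a [Fact [Fact [Fact a [Fact m]] a] a]] a]
  [Fact [Fact a [Fact [Fact a [Fact [Fact m] a]] a]] a]
  [Fact [Fact a [Fact a [Fact [Fact [Fact m] a] a]]] a]

10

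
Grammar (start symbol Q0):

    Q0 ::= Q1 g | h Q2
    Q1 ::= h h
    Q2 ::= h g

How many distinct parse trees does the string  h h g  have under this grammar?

2

Parse trees for h h g:
  [Q0 [Q1 h h] g]
  [Q0 h [Q2 h g]]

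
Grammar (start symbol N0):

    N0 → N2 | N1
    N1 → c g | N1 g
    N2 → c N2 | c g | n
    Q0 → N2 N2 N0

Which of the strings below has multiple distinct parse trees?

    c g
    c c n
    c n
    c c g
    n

c g: 2 trees
c c n: 1 tree
c n: 1 tree
c c g: 1 tree
n: 1 tree

c g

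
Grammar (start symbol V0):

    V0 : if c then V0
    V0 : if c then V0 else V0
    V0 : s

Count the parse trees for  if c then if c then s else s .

Parse trees for if c then if c then s else s:
  [V0 if c then [V0 if c then [V0 s] else [V0 s]]]
  [V0 if c then [V0 if c then [V0 s]] else [V0 s]]

2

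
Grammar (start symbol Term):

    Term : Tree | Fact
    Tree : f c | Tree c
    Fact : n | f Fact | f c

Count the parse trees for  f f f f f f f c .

1

Parse trees for f f f f f f f c:
  [Term [Fact f [Fact f [Fact f [Fact f [Fact f [Fact f [Fact f c]]]]]]]]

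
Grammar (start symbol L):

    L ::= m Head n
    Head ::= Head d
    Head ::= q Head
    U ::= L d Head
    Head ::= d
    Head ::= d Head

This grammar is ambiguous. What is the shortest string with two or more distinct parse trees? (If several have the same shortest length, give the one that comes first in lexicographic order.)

length 3: no string has ≥2 trees
length 4: m d d n has 2 parse trees

Two derivations of m d d n:
  L ⇒ m Head n ⇒ m Head d n ⇒ m d d n
  L ⇒ m Head n ⇒ m d Head n ⇒ m d d n

m d d n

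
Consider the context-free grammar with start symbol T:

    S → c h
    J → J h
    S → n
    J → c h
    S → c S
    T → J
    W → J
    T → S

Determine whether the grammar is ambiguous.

Witness: c h

Derivation 1: T ⇒ J ⇒ c h
Derivation 2: T ⇒ S ⇒ c h

Two distinct leftmost derivations for the same string.

Ambiguous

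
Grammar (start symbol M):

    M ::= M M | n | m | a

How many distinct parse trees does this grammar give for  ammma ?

14

Parse trees for ammma (showing first 6 of 14):
  [M [M a] [M [M m] [M [M m] [M [M m] [M a]]]]]
  [M [M a] [M [M m] [M [M [M m] [M m]] [M a]]]]
  [M [M a] [M [M [M m] [M m]] [M [M m] [M a]]]]
  [M [M a] [M [M [M m] [M [M m] [M m]]] [M a]]]
  [M [M a] [M [M [M [M m] [M m]] [M m]] [M a]]]
  [M [M [M a] [M m]] [M [M m] [M [M m] [M a]]]]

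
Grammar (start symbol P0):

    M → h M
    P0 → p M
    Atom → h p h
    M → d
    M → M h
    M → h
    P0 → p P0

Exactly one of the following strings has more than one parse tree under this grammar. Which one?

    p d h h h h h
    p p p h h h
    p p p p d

p d h h h h h: 1 tree
p p p h h h: 4 trees
p p p p d: 1 tree

p p p h h h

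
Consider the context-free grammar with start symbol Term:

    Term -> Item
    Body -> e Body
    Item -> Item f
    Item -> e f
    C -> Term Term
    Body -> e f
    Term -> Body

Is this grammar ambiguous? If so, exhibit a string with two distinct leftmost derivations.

Witness: e f

Derivation 1: Term ⇒ Item ⇒ e f
Derivation 2: Term ⇒ Body ⇒ e f

Two distinct leftmost derivations for the same string.

Ambiguous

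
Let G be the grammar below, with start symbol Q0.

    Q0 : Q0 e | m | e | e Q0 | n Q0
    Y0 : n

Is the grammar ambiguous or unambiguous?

Witness: e e

Derivation 1: Q0 ⇒ Q0 e ⇒ e e
Derivation 2: Q0 ⇒ e Q0 ⇒ e e

Two distinct leftmost derivations for the same string.

Ambiguous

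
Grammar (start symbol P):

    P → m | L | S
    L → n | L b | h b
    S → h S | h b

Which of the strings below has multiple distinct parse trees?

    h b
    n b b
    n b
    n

h b

h b: 2 trees
n b b: 1 tree
n b: 1 tree
n: 1 tree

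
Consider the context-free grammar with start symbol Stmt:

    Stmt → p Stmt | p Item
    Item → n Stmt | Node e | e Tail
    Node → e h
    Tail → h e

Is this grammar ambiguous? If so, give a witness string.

Ambiguous

Witness: p e h e

Derivation 1: Stmt ⇒ p Item ⇒ p Node e ⇒ p e h e
Derivation 2: Stmt ⇒ p Item ⇒ p e Tail ⇒ p e h e

Two distinct leftmost derivations for the same string.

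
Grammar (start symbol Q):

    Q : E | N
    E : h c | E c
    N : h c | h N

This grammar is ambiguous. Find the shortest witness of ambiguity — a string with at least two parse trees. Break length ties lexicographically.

h c

length 2: h c has 2 parse trees

Two derivations of h c:
  Q ⇒ E ⇒ h c
  Q ⇒ N ⇒ h c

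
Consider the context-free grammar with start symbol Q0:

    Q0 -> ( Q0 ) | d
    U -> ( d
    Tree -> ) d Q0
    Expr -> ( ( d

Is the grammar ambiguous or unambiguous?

Unambiguous

(U, Tree, Expr are unreachable from Q0, so their rules don't affect L(Q0).) L(Q0) is { openⁿ atom closeⁿ : n ≥ 0 }. The bracket depth fixes n, and the derivation is forced at every step.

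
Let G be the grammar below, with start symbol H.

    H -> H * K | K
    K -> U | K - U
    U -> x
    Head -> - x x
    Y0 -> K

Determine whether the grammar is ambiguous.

Only H, K, U are reachable from H; ignoring the rest: This is a standard precedence ladder (H over K over U), with each level left-recursive on its own operator ('*' at H, '-' at K). That structure is LR(1), hence unambiguous.

Unambiguous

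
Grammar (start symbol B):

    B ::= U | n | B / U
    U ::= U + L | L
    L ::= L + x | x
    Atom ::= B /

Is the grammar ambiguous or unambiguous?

Ambiguous

Witness: x + x

Derivation 1: B ⇒ U ⇒ U + L ⇒ L + L ⇒ x + L ⇒ x + x
Derivation 2: B ⇒ U ⇒ L ⇒ L + x ⇒ x + x

Two distinct leftmost derivations for the same string.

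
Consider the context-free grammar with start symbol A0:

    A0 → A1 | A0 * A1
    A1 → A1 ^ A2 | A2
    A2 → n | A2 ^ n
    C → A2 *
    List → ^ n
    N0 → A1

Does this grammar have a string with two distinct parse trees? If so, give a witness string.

Witness: n ^ n

Derivation 1: A0 ⇒ A1 ⇒ A1 ^ A2 ⇒ A2 ^ A2 ⇒ n ^ A2 ⇒ n ^ n
Derivation 2: A0 ⇒ A1 ⇒ A2 ⇒ A2 ^ n ⇒ n ^ n

Two distinct leftmost derivations for the same string.

Ambiguous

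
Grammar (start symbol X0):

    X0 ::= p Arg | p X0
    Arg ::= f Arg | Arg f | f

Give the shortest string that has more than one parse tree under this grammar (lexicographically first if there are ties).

length 2: no string has ≥2 trees
length 3: p f f has 2 parse trees

Two derivations of p f f:
  X0 ⇒ p Arg ⇒ p f Arg ⇒ p f f
  X0 ⇒ p Arg ⇒ p Arg f ⇒ p f f

p f f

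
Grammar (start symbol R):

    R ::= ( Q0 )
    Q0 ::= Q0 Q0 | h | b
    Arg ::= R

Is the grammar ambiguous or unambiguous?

Witness: ( b b b )

Derivation 1: R ⇒ ( Q0 ) ⇒ ( Q0 Q0 ) ⇒ ( Q0 Q0 Q0 ) ⇒ ( b Q0 Q0 ) ⇒ ( b b Q0 ) ⇒ ( b b b )
Derivation 2: R ⇒ ( Q0 ) ⇒ ( Q0 Q0 ) ⇒ ( b Q0 ) ⇒ ( b Q0 Q0 ) ⇒ ( b b Q0 ) ⇒ ( b b b )

Two distinct leftmost derivations for the same string.

Ambiguous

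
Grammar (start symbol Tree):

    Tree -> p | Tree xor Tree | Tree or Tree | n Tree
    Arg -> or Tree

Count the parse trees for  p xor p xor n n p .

Parse trees for p xor p xor n n p:
  [Tree [Tree p] xor [Tree [Tree p] xor [Tree n [Tree n [Tree p]]]]]
  [Tree [Tree [Tree p] xor [Tree p]] xor [Tree n [Tree n [Tree p]]]]

2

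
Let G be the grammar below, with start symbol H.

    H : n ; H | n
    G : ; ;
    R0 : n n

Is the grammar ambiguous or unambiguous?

Unambiguous

(G, R0 are unreachable from H, so their rules don't affect L(H).) The reachable grammar is A → atom sep A | atom. Each atom is followed by either the separator (recurse) or end-of-string (stop) — no choice point.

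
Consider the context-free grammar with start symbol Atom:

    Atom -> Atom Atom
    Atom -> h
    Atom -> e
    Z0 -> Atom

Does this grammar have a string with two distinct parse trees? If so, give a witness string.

Witness: e e e

Derivation 1: Atom ⇒ Atom Atom ⇒ Atom Atom Atom ⇒ e Atom Atom ⇒ e e Atom ⇒ e e e
Derivation 2: Atom ⇒ Atom Atom ⇒ e Atom ⇒ e Atom Atom ⇒ e e Atom ⇒ e e e

Two distinct leftmost derivations for the same string.

Ambiguous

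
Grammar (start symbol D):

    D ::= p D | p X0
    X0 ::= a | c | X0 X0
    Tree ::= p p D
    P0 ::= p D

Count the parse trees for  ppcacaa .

14

Parse trees for ppcacaa (showing first 6 of 14):
  [D p [D p [X0 [X0 c] [X0 [X0 a] [X0 [X0 c] [X0 [X0 a] [X0 a]]]]]]]
  [D p [D p [X0 [X0 c] [X0 [X0 a] [X0 [X0 [X0 c] [X0 a]] [X0 a]]]]]]
  [D p [D p [X0 [X0 c] [X0 [X0 [X0 a] [X0 c]] [X0 [X0 a] [X0 a]]]]]]
  [D p [D p [X0 [X0 c] [X0 [X0 [X0 a] [X0 [X0 c] [X0 a]]] [X0 a]]]]]
  [D p [D p [X0 [X0 c] [X0 [X0 [X0 [X0 a] [X0 c]] [X0 a]] [X0 a]]]]]
  [D p [D p [X0 [X0 [X0 c] [X0 a]] [X0 [X0 c] [X0 [X0 a] [X0 a]]]]]]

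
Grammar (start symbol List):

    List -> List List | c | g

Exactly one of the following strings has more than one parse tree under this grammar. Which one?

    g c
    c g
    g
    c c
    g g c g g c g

g g c g g c g

g c: 1 tree
c g: 1 tree
g: 1 tree
c c: 1 tree
g g c g g c g: 132 trees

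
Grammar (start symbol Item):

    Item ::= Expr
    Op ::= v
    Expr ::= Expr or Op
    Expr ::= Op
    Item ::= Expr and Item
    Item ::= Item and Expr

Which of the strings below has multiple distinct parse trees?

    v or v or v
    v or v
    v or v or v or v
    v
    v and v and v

v or v or v: 1 tree
v or v: 1 tree
v or v or v or v: 1 tree
v: 1 tree
v and v and v: 4 trees

v and v and v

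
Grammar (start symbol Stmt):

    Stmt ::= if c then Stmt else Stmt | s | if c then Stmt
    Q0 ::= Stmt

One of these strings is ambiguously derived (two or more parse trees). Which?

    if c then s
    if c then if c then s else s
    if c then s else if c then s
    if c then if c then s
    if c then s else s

if c then if c then s else s

if c then s: 1 tree
if c then if c then s else s: 2 trees
if c then s else if c then s: 1 tree
if c then if c then s: 1 tree
if c then s else s: 1 tree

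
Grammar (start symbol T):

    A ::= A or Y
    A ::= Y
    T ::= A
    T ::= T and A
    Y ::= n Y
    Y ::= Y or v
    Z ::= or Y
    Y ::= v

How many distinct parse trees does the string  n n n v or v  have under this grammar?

Parse trees for n n n v or v:
  [T [A [A [Y n [Y n [Y n [Y v]]]]] or [Y v]]]
  [T [A [Y n [Y n [Y n [Y [Y v] or v]]]]]]
  [T [A [Y n [Y n [Y [Y n [Y v]] or v]]]]]
  [T [A [Y n [Y [Y n [Y n [Y v]]] or v]]]]
  [T [A [Y [Y n [Y n [Y n [Y v]]]] or v]]]

5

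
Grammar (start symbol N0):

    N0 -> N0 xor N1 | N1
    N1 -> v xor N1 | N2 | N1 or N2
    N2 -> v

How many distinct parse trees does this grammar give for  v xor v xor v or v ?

Parse trees for v xor v xor v or v:
  [N0 [N0 [N1 [N2 v]]] xor [N1 v xor [N1 [N1 [N2 v]] or [N2 v]]]]
  [N0 [N0 [N1 [N2 v]]] xor [N1 [N1 v xor [N1 [N2 v]]] or [N2 v]]]
  [N0 [N0 [N0 [N1 [N2 v]]] xor [N1 [N2 v]]] xor [N1 [N1 [N2 v]] or [N2 v]]]
  [N0 [N0 [N1 v xor [N1 [N2 v]]]] xor [N1 [N1 [N2 v]] or [N2 v]]]
  [N0 [N1 v xor [N1 v xor [N1 [N1 [N2 v]] or [N2 v]]]]]
  [N0 [N1 v xor [N1 [N1 v xor [N1 [N2 v]]] or [N2 v]]]]
  [N0 [N1 [N1 v xor [N1 v xor [N1 [N2 v]]]] or [N2 v]]]

7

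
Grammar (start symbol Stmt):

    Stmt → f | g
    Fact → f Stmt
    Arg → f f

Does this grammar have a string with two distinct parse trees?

Only Stmt is reachable from Stmt; ignoring the rest: Restricted to the reachable nonterminals, every rule has the form A → t or A → t B, and no two rules for the same A share a first terminal. The grammar encodes a DFA — one run per string.

Unambiguous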